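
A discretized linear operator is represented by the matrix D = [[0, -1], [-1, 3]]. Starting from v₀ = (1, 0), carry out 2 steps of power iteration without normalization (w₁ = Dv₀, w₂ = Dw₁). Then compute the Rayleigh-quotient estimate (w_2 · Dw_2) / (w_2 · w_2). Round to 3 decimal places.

w1 = Dv₀ = (0, -1)
w2 = Dw1 = (1, -3)
Dw2 = (3, -10)
w2·Dw2 = 1·3 + (-3)·(-10) = 33; w2·w2 = 1·1 + (-3)·(-3) = 10
λ ≈ 33/10 = 3.300

λ ≈ 3.300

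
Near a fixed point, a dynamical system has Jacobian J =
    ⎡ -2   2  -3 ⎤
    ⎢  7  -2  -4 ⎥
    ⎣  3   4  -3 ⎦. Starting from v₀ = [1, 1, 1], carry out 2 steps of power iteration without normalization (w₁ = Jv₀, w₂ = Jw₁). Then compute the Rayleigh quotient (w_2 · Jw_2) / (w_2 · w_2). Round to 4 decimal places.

w1 = Jv₀ = ((-2)·1 + 2·1 + (-3)·1; 7·1 + (-2)·1 + (-4)·1; 3·1 + 4·1 + (-3)·1) = (-3, 1, 4)
w2 = Jw1 = ((-2)·(-3) + 2·1 + (-3)·4; 7·(-3) + (-2)·1 + (-4)·4; 3·(-3) + 4·1 + (-3)·4) = (-4, -39, -17)
Jw2 = (-19, 118, -117)
w2·Jw2 = (-4)·(-19) + (-39)·118 + (-17)·(-117) = -2537; w2·w2 = (-4)·(-4) + (-39)·(-39) + (-17)·(-17) = 1826
λ ≈ -2537/1826 = -1.3894

λ ≈ -1.3894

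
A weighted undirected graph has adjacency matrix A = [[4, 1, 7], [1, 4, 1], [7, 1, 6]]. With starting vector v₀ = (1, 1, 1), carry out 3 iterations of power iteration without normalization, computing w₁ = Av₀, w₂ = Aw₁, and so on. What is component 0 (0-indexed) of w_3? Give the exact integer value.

w1 = Av₀ = (12, 6, 14)
w2 = Aw1 = (152, 50, 174)
w3 = Aw2 = (1876, 526, 2158)
The requested component of w3 is 1876.

1876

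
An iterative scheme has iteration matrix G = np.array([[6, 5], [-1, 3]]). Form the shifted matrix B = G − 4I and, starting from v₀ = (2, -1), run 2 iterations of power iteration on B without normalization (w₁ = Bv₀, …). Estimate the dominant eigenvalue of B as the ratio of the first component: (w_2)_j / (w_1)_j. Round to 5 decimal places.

B = G − 4I has rows (2, 5); (-1, -1)
w1 = Bv₀ = (2·2 + 5·(-1); (-1)·2 + (-1)·(-1)) = (-1, -1)
w2 = Bw1 = (2·(-1) + 5·(-1); (-1)·(-1) + (-1)·(-1)) = (-7, 2)
Ratio: -7/-1 = 7.00000

7.00000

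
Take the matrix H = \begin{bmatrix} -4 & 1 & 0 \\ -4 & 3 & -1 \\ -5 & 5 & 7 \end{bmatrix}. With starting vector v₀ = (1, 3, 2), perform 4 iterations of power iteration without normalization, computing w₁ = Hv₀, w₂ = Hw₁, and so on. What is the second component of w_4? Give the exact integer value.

w1 = Hv₀ = (-1, 3, 24)
w2 = Hw1 = (7, -11, 188)
w3 = Hw2 = (-39, -249, 1226)
w4 = Hw3 = (-93, -1817, 7532)
The requested component of w4 is -1817.

-1817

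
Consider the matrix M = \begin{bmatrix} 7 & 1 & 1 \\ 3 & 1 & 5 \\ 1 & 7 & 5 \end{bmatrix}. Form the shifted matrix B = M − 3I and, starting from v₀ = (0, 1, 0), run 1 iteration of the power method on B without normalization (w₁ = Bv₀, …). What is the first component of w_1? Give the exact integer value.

B = M − 3I has rows (4, 1, 1); (3, -2, 5); (1, 7, 2)
w1 = Bv₀ = (4·0 + 1·1 + 1·0; 3·0 + (-2)·1 + 5·0; 1·0 + 7·1 + 2·0) = (1, -2, 7)
Requested component of w1: 1

1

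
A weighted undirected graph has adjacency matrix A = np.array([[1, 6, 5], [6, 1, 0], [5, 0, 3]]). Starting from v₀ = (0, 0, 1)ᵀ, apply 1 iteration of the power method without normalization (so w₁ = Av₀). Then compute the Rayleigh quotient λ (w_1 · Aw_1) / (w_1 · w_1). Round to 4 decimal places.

λ ≈ 5.9412

w1 = Av₀ = (1·0 + 6·0 + 5·1; 6·0 + 1·0 + 0·1; 5·0 + 0·0 + 3·1) = (5, 0, 3)
Aw1 = (20, 30, 34)
w1·Aw1 = 5·20 + 0·30 + 3·34 = 202; w1·w1 = 5·5 + 0·0 + 3·3 = 34
λ ≈ 202/34 = 5.9412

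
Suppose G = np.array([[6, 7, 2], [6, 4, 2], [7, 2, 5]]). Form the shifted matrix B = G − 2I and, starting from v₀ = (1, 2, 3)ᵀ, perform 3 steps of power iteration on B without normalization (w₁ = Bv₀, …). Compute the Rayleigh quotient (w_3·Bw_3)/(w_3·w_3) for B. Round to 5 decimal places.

μ ≈ 11.74852

B = G − 2I has rows (4, 7, 2); (6, 2, 2); (7, 2, 3)
w1 = Bv₀ = (4·1 + 7·2 + 2·3; 6·1 + 2·2 + 2·3; 7·1 + 2·2 + 3·3) = (24, 16, 20)
w2 = Bw1 = (4·24 + 7·16 + 2·20; 6·24 + 2·16 + 2·20; 7·24 + 2·16 + 3·20) = (248, 216, 260)
w3 = Bw2 = (3024, 2440, 2948)
Bw3 = (35072, 28920, 34892)
w3·Bw3 = 279484144; w3·w3 = 23788880; μ ≈ 279484144/23788880 = 11.74852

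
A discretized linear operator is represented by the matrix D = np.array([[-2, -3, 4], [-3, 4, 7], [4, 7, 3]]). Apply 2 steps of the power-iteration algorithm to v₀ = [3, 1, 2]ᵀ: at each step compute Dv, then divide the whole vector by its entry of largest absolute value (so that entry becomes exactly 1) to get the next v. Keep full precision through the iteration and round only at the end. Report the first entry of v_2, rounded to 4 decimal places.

0.3505

Dv0 = (-1.00000, 9.00000, 25.00000); divide by 25.00000 → v1 = (-0.04000, 0.36000, 1.00000)
Dv1 = (3.00000, 8.56000, 5.36000); divide by 8.56000 → v2 = (0.35047, 1.00000, 0.62617)
Requested entry of v2: 75/214 = 0.3505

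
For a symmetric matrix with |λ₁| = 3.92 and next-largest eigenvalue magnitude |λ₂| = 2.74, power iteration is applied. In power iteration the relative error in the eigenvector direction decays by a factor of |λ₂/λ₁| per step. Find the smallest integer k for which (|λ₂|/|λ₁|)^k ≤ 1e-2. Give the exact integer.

13

|λ₂/λ₁| = 2.74/3.92 = 0.69898
Need k ≥ ln(1e-2) / ln(0.69898) = -4.6052 / -0.3581 ≈ 12.859
Smallest integer k satisfying the bound: 13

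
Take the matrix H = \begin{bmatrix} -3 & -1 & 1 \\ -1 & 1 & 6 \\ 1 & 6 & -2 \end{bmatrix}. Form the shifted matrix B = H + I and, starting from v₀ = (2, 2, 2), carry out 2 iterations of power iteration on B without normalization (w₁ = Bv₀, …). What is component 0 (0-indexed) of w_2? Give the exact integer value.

6

B = H + I has rows (-2, -1, 1); (-1, 2, 6); (1, 6, -1)
w1 = Bv₀ = ((-2)·2 + (-1)·2 + 1·2; (-1)·2 + 2·2 + 6·2; 1·2 + 6·2 + (-1)·2) = (-4, 14, 12)
w2 = Bw1 = ((-2)·(-4) + (-1)·14 + 1·12; (-1)·(-4) + 2·14 + 6·12; 1·(-4) + 6·14 + (-1)·12) = (6, 104, 68)
Requested component of w2: 6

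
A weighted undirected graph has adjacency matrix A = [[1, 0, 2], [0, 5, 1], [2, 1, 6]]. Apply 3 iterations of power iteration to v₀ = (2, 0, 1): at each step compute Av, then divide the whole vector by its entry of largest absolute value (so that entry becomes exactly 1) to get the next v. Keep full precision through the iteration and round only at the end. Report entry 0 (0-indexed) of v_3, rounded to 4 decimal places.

Av0 = (4.00000, 1.00000, 10.00000); divide by 10.00000 → v1 = (0.40000, 0.10000, 1.00000)
Av1 = (2.40000, 1.50000, 6.90000); divide by 6.90000 → v2 = (0.34783, 0.21739, 1.00000)
Av2 = (2.34783, 2.08696, 6.91304); divide by 6.91304 → v3 = (0.33962, 0.30189, 1.00000)
Requested entry of v3: 162/477 = 0.3396

0.3396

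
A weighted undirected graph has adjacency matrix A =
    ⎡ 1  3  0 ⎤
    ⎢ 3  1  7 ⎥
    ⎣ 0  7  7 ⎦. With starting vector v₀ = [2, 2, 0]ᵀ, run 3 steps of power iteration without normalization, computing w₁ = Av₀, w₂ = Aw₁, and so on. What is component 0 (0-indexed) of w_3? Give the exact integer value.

w1 = Av₀ = (1·2 + 3·2 + 0·0; 3·2 + 1·2 + 7·0; 0·2 + 7·2 + 7·0) = (8, 8, 14)
w2 = Aw1 = (1·8 + 3·8 + 0·14; 3·8 + 1·8 + 7·14; 0·8 + 7·8 + 7·14) = (32, 130, 154)
w3 = Aw2 = (422, 1304, 1988)
The requested component of w3 is 422.

422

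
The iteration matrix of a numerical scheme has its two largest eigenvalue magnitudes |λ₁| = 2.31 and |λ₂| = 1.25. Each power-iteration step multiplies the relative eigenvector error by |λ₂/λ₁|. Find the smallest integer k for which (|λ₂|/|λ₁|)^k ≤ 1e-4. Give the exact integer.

15

|λ₂/λ₁| = 1.25/2.31 = 0.54113
Need k ≥ ln(1e-4) / ln(0.54113) = -9.2103 / -0.6141 ≈ 14.998
Smallest integer k satisfying the bound: 15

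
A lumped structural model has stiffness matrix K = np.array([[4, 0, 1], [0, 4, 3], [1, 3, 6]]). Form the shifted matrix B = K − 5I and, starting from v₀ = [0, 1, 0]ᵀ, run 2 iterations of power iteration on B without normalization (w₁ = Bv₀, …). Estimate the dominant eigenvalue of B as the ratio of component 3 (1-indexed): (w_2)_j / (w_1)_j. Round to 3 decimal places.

0.000

B = K − 5I has rows (-1, 0, 1); (0, -1, 3); (1, 3, 1)
w1 = Bv₀ = ((-1)·0 + 0·1 + 1·0; 0·0 + (-1)·1 + 3·0; 1·0 + 3·1 + 1·0) = (0, -1, 3)
w2 = Bw1 = ((-1)·0 + 0·(-1) + 1·3; 0·0 + (-1)·(-1) + 3·3; 1·0 + 3·(-1) + 1·3) = (3, 10, 0)
Ratio: 0/3 = 0.000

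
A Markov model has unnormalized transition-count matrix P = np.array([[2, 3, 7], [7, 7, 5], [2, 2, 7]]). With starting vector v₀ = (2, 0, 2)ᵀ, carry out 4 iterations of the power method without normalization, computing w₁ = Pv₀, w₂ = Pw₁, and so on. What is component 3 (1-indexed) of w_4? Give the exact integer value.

w1 = Pv₀ = (2·2 + 3·0 + 7·2; 7·2 + 7·0 + 5·2; 2·2 + 2·0 + 7·2) = (18, 24, 18)
w2 = Pw1 = (2·18 + 3·24 + 7·18; 7·18 + 7·24 + 5·18; 2·18 + 2·24 + 7·18) = (234, 384, 210)
w3 = Pw2 = (3090, 5376, 2706)
w4 = Pw3 = (41250, 72792, 35874)
The requested component of w4 is 35874.

35874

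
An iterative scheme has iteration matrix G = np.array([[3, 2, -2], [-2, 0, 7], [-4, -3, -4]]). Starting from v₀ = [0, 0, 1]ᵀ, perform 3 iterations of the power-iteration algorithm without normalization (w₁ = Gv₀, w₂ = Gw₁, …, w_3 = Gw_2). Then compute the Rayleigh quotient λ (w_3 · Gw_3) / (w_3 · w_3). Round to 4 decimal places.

0.4393

w1 = Gv₀ = (-2, 7, -4)
w2 = Gw1 = (16, -24, 3)
w3 = Gw2 = (-6, -11, -4)
Gw3 = (-32, -16, 73)
w3·Gw3 = (-6)·(-32) + (-11)·(-16) + (-4)·73 = 76; w3·w3 = (-6)·(-6) + (-11)·(-11) + (-4)·(-4) = 173
λ ≈ 76/173 = 0.4393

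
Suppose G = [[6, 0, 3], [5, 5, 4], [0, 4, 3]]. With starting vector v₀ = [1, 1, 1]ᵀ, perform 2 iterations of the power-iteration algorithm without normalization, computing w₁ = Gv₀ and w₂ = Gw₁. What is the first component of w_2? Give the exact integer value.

w1 = Gv₀ = (6·1 + 0·1 + 3·1; 5·1 + 5·1 + 4·1; 0·1 + 4·1 + 3·1) = (9, 14, 7)
w2 = Gw1 = (6·9 + 0·14 + 3·7; 5·9 + 5·14 + 4·7; 0·9 + 4·14 + 3·7) = (75, 143, 77)
The requested component of w2 is 75.

75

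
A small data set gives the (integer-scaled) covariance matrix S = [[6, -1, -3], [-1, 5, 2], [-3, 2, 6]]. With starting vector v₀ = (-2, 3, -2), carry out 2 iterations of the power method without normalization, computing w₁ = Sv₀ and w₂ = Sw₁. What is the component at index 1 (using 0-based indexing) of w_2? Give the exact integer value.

74

w1 = Sv₀ = (6·(-2) + (-1)·3 + (-3)·(-2); (-1)·(-2) + 5·3 + 2·(-2); (-3)·(-2) + 2·3 + 6·(-2)) = (-9, 13, 0)
w2 = Sw1 = (6·(-9) + (-1)·13 + (-3)·0; (-1)·(-9) + 5·13 + 2·0; (-3)·(-9) + 2·13 + 6·0) = (-67, 74, 53)
The requested component of w2 is 74.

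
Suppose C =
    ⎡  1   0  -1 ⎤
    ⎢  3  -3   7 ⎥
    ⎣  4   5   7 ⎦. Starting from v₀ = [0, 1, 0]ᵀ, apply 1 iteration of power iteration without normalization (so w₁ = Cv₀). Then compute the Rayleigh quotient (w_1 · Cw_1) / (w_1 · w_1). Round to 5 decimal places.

w1 = Cv₀ = (1·0 + 0·1 + (-1)·0; 3·0 + (-3)·1 + 7·0; 4·0 + 5·1 + 7·0) = (0, -3, 5)
Cw1 = (-5, 44, 20)
w1·Cw1 = 0·(-5) + (-3)·44 + 5·20 = -32; w1·w1 = 0·0 + (-3)·(-3) + 5·5 = 34
λ ≈ -32/34 = -0.94118

-0.94118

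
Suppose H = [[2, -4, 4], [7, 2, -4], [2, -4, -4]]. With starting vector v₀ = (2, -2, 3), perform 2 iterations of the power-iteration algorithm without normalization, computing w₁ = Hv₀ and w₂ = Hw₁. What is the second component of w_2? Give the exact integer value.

w1 = Hv₀ = (24, -2, 0)
w2 = Hw1 = (56, 164, 56)
The requested component of w2 is 164.

164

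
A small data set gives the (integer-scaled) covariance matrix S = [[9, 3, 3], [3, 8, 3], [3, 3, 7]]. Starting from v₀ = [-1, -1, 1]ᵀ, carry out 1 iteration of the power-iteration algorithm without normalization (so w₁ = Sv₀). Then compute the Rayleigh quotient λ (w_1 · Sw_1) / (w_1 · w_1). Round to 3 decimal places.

w1 = Sv₀ = (-9, -8, 1)
Sw1 = (-102, -88, -44)
w1·Sw1 = (-9)·(-102) + (-8)·(-88) + 1·(-44) = 1578; w1·w1 = (-9)·(-9) + (-8)·(-8) + 1·1 = 146
λ ≈ 1578/146 = 10.808

λ ≈ 10.808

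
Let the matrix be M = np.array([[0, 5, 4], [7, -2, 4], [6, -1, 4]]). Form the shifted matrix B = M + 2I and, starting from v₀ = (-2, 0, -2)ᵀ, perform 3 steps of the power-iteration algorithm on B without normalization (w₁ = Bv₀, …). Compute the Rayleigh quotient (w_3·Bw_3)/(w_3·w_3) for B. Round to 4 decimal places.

B = M + 2I has rows (2, 5, 4); (7, 0, 4); (6, -1, 6)
w1 = Bv₀ = (-12, -22, -24)
w2 = Bw1 = (-230, -180, -194)
w3 = Bw2 = (-2136, -2386, -2364)
Bw3 = (-25658, -24408, -24614)
w3·Bw3 = 171230472; w3·w3 = 15843988; μ ≈ 171230472/15843988 = 10.8073

10.8073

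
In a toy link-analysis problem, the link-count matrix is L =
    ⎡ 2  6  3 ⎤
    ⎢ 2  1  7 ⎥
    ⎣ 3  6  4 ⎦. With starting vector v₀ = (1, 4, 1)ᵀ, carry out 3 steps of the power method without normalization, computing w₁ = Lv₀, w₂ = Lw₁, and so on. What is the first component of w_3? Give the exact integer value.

3053

w1 = Lv₀ = (2·1 + 6·4 + 3·1; 2·1 + 1·4 + 7·1; 3·1 + 6·4 + 4·1) = (29, 13, 31)
w2 = Lw1 = (2·29 + 6·13 + 3·31; 2·29 + 1·13 + 7·31; 3·29 + 6·13 + 4·31) = (229, 288, 289)
w3 = Lw2 = (3053, 2769, 3571)
The requested component of w3 is 3053.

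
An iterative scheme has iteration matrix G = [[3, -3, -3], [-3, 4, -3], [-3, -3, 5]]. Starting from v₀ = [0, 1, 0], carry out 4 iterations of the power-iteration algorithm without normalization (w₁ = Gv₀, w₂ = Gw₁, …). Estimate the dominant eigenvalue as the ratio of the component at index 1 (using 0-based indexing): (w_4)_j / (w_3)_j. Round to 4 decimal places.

7.1858

w1 = Gv₀ = (-3, 4, -3)
w2 = Gw1 = (-12, 34, -18)
w3 = Gw2 = (-84, 226, -156)
w4 = Gw3 = (-462, 1624, -1206)
Ratio at component: 1624 / 226 = 7.1858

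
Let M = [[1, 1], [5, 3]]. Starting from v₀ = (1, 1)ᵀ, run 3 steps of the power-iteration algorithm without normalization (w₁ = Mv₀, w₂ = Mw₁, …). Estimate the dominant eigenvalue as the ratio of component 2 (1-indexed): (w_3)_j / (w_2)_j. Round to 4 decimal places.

w1 = Mv₀ = (2, 8)
w2 = Mw1 = (10, 34)
w3 = Mw2 = (44, 152)
Ratio at component: 152 / 34 = 4.4706

λ ≈ 4.4706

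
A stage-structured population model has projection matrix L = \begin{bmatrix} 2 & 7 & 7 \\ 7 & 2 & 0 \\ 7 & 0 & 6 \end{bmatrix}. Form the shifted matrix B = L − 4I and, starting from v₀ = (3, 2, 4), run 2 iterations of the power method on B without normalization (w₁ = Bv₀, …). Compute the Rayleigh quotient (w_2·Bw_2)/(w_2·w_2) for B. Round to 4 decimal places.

μ ≈ 8.8304

B = L − 4I has rows (-2, 7, 7); (7, -2, 0); (7, 0, 2)
w1 = Bv₀ = ((-2)·3 + 7·2 + 7·4; 7·3 + (-2)·2 + 0·4; 7·3 + 0·2 + 2·4) = (36, 17, 29)
w2 = Bw1 = ((-2)·36 + 7·17 + 7·29; 7·36 + (-2)·17 + 0·29; 7·36 + 0·17 + 2·29) = (250, 218, 310)
Bw2 = (3196, 1314, 2370)
w2·Bw2 = 1820152; w2·w2 = 206124; μ ≈ 1820152/206124 = 8.8304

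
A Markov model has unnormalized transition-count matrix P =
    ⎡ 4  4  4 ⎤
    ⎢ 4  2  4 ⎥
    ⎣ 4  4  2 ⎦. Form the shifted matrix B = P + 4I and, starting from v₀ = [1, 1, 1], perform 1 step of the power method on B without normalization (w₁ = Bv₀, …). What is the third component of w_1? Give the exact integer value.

B = P + 4I has rows (8, 4, 4); (4, 6, 4); (4, 4, 6)
w1 = Bv₀ = (8·1 + 4·1 + 4·1; 4·1 + 6·1 + 4·1; 4·1 + 4·1 + 6·1) = (16, 14, 14)
Requested component of w1: 14

14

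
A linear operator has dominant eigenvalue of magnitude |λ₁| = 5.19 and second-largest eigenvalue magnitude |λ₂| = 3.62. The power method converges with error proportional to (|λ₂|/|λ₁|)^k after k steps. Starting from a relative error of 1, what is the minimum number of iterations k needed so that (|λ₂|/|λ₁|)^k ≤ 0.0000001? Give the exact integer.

|λ₂/λ₁| = 3.62/5.19 = 0.69750
Need k ≥ ln(0.0000001) / ln(0.69750) = -16.1181 / -0.3603 ≈ 44.740
Smallest integer k satisfying the bound: 45

45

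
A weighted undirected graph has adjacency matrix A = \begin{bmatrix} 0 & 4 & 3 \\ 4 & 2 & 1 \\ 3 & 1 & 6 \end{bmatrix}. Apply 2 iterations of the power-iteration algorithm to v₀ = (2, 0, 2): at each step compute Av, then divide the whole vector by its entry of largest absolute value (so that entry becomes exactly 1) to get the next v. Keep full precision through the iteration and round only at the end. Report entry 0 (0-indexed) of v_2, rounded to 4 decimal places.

0.6912

Av0 = (6.00000, 10.00000, 18.00000); divide by 18.00000 → v1 = (0.33333, 0.55556, 1.00000)
Av1 = (5.22222, 3.44444, 7.55556); divide by 7.55556 → v2 = (0.69118, 0.45588, 1.00000)
Requested entry of v2: 94/136 = 0.6912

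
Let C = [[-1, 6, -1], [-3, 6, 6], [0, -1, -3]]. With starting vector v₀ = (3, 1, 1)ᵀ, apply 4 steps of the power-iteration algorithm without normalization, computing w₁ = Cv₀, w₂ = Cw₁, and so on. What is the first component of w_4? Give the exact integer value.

w1 = Cv₀ = (2, 3, -4)
w2 = Cw1 = (20, -12, 9)
w3 = Cw2 = (-101, -78, -15)
w4 = Cw3 = (-352, -255, 123)
The requested component of w4 is -352.

-352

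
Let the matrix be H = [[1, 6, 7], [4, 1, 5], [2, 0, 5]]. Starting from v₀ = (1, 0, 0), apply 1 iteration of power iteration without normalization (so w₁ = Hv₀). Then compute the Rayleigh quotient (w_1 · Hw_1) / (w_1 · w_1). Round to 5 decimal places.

λ ≈ 6.42857

w1 = Hv₀ = (1, 4, 2)
Hw1 = (39, 18, 12)
w1·Hw1 = 1·39 + 4·18 + 2·12 = 135; w1·w1 = 1·1 + 4·4 + 2·2 = 21
λ ≈ 135/21 = 6.42857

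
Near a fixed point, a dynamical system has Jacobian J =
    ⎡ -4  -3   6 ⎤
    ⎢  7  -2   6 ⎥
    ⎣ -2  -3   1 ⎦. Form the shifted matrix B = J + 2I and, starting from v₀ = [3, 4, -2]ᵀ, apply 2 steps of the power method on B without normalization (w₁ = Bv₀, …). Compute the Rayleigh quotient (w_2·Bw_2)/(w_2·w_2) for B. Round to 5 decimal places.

1.40726

B = J + 2I has rows (-2, -3, 6); (7, 0, 6); (-2, -3, 3)
w1 = Bv₀ = (-30, 9, -24)
w2 = Bw1 = (-111, -354, -39)
Bw2 = (1050, -1011, 1167)
w2·Bw2 = 195831; w2·w2 = 139158; μ ≈ 195831/139158 = 1.40726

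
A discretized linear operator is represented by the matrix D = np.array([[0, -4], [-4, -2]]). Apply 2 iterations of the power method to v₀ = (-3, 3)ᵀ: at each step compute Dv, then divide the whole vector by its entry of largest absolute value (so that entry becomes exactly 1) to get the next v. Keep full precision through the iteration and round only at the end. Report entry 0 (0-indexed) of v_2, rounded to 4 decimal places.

Dv0 = (-12.00000, 6.00000); divide by -12.00000 → v1 = (1.00000, -0.50000)
Dv1 = (2.00000, -3.00000); divide by -3.00000 → v2 = (-0.66667, 1.00000)
Requested entry of v2: -24/36 = -0.6667

-0.6667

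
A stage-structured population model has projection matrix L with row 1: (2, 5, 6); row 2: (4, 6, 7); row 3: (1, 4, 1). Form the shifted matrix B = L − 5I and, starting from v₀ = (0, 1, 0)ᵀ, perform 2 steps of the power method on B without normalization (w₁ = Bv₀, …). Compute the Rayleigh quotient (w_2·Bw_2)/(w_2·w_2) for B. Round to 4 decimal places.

μ ≈ 1.2593

B = L − 5I has rows (-3, 5, 6); (4, 1, 7); (1, 4, -4)
w1 = Bv₀ = (5, 1, 4)
w2 = Bw1 = (14, 49, -7)
Bw2 = (161, 56, 238)
w2·Bw2 = 3332; w2·w2 = 2646; μ ≈ 3332/2646 = 1.2593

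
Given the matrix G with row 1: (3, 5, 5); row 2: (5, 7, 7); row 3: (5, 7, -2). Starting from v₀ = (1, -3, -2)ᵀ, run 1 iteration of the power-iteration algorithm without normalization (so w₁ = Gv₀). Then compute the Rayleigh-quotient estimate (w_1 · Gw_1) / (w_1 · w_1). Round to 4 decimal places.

w1 = Gv₀ = (3·1 + 5·(-3) + 5·(-2); 5·1 + 7·(-3) + 7·(-2); 5·1 + 7·(-3) + (-2)·(-2)) = (-22, -30, -12)
Gw1 = (-276, -404, -296)
w1·Gw1 = (-22)·(-276) + (-30)·(-404) + (-12)·(-296) = 21744; w1·w1 = (-22)·(-22) + (-30)·(-30) + (-12)·(-12) = 1528
λ ≈ 21744/1528 = 14.2304

λ ≈ 14.2304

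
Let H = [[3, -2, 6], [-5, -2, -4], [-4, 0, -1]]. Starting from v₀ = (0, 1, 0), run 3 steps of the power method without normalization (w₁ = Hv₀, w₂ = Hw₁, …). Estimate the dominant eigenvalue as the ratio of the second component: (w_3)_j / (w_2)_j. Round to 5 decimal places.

λ ≈ -3.57143

w1 = Hv₀ = (-2, -2, 0)
w2 = Hw1 = (-2, 14, 8)
w3 = Hw2 = (14, -50, 0)
Ratio at component: -50 / 14 = -3.57143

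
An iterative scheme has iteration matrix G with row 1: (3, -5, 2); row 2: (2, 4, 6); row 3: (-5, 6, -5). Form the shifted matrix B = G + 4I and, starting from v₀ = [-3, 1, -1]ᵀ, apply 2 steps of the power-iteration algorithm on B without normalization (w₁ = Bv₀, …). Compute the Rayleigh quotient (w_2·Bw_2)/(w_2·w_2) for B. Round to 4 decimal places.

8.2600

B = G + 4I has rows (7, -5, 2); (2, 8, 6); (-5, 6, -1)
w1 = Bv₀ = (-28, -4, 22)
w2 = Bw1 = (-132, 44, 94)
Bw2 = (-956, 652, 830)
w2·Bw2 = 232900; w2·w2 = 28196; μ ≈ 232900/28196 = 8.2600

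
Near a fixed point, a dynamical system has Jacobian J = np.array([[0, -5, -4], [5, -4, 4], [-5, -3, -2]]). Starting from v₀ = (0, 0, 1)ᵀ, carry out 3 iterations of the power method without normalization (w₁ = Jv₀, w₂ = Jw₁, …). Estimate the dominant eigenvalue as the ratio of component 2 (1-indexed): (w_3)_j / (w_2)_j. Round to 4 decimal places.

w1 = Jv₀ = (0·0 + (-5)·0 + (-4)·1; 5·0 + (-4)·0 + 4·1; (-5)·0 + (-3)·0 + (-2)·1) = (-4, 4, -2)
w2 = Jw1 = (0·(-4) + (-5)·4 + (-4)·(-2); 5·(-4) + (-4)·4 + 4·(-2); (-5)·(-4) + (-3)·4 + (-2)·(-2)) = (-12, -44, 12)
w3 = Jw2 = (172, 164, 168)
Ratio at component: 164 / -44 = -3.7273

λ ≈ -3.7273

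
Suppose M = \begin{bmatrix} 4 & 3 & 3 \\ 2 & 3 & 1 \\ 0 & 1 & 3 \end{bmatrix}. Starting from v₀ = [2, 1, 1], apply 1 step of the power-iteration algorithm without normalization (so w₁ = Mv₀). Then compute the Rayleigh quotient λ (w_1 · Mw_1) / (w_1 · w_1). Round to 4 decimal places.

λ ≈ 6.5797

w1 = Mv₀ = (14, 8, 4)
Mw1 = (92, 56, 20)
w1·Mw1 = 14·92 + 8·56 + 4·20 = 1816; w1·w1 = 14·14 + 8·8 + 4·4 = 276
λ ≈ 1816/276 = 6.5797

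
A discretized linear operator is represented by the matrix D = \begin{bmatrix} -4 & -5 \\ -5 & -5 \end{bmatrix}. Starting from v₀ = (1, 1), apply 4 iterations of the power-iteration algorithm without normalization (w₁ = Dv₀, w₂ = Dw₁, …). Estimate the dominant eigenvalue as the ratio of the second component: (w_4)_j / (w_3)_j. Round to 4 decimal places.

-9.5249

w1 = Dv₀ = ((-4)·1 + (-5)·1; (-5)·1 + (-5)·1) = (-9, -10)
w2 = Dw1 = ((-4)·(-9) + (-5)·(-10); (-5)·(-9) + (-5)·(-10)) = (86, 95)
w3 = Dw2 = (-819, -905)
w4 = Dw3 = (7801, 8620)
Ratio at component: 8620 / -905 = -9.5249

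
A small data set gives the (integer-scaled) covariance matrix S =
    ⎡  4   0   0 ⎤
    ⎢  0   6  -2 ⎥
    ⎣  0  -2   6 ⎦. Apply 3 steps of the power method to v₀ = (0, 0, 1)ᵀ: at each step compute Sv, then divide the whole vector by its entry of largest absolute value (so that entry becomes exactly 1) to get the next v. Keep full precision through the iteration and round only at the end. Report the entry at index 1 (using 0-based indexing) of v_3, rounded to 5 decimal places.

-0.77778

Sv0 = (0.000000, -2.000000, 6.000000); divide by 6.000000 → v1 = (0.000000, -0.333333, 1.000000)
Sv1 = (0.000000, -4.000000, 6.666667); divide by 6.666667 → v2 = (0.000000, -0.600000, 1.000000)
Sv2 = (0.000000, -5.600000, 7.200000); divide by 7.200000 → v3 = (0.000000, -0.777778, 1.000000)
Requested entry of v3: -224/288 = -0.77778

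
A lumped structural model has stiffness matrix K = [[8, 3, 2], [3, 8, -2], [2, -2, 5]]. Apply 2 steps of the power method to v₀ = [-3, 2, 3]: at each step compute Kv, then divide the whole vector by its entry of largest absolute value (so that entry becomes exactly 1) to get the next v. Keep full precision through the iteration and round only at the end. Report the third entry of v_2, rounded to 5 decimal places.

Kv0 = (-12.000000, 1.000000, 5.000000); divide by -12.000000 → v1 = (1.000000, -0.083333, -0.416667)
Kv1 = (6.916667, 3.166667, 0.083333); divide by 6.916667 → v2 = (1.000000, 0.457831, 0.012048)
Requested entry of v2: -1/-83 = 0.01205

0.01205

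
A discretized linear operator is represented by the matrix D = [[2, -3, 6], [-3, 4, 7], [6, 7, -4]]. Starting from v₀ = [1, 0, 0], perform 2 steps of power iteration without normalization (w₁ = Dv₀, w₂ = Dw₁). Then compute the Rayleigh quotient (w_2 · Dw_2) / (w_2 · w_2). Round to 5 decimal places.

λ ≈ -8.55829

w1 = Dv₀ = (2·1 + (-3)·0 + 6·0; (-3)·1 + 4·0 + 7·0; 6·1 + 7·0 + (-4)·0) = (2, -3, 6)
w2 = Dw1 = (2·2 + (-3)·(-3) + 6·6; (-3)·2 + 4·(-3) + 7·6; 6·2 + 7·(-3) + (-4)·6) = (49, 24, -33)
Dw2 = (-172, -282, 594)
w2·Dw2 = 49·(-172) + 24·(-282) + (-33)·594 = -34798; w2·w2 = 49·49 + 24·24 + (-33)·(-33) = 4066
λ ≈ -34798/4066 = -8.55829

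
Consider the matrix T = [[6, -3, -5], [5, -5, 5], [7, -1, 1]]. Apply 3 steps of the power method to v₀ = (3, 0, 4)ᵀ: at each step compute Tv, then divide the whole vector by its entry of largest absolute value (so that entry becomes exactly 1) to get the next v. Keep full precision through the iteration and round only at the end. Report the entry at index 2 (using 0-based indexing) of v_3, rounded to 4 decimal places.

Tv0 = (-2.00000, 35.00000, 25.00000); divide by 35.00000 → v1 = (-0.05714, 1.00000, 0.71429)
Tv1 = (-6.91429, -1.71429, -0.68571); divide by -6.91429 → v2 = (1.00000, 0.24793, 0.09917)
Tv2 = (4.76033, 4.25620, 6.85124); divide by 6.85124 → v3 = (0.69481, 0.62123, 1.00000)
Requested entry of v3: -1658/-1658 = 1.0000

1.0000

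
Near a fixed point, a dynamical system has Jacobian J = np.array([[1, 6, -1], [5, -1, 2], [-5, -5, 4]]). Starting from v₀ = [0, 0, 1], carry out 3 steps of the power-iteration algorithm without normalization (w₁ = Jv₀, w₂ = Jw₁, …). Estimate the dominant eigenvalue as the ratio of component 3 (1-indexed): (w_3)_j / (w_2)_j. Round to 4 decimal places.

λ ≈ 0.3636

w1 = Jv₀ = (1·0 + 6·0 + (-1)·1; 5·0 + (-1)·0 + 2·1; (-5)·0 + (-5)·0 + 4·1) = (-1, 2, 4)
w2 = Jw1 = (1·(-1) + 6·2 + (-1)·4; 5·(-1) + (-1)·2 + 2·4; (-5)·(-1) + (-5)·2 + 4·4) = (7, 1, 11)
w3 = Jw2 = (2, 56, 4)
Ratio at component: 4 / 11 = 0.3636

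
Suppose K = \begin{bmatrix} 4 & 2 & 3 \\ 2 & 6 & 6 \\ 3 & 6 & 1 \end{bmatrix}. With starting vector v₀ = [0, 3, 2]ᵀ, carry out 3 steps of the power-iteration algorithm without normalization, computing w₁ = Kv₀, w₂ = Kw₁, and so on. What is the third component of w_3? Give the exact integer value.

2684

w1 = Kv₀ = (4·0 + 2·3 + 3·2; 2·0 + 6·3 + 6·2; 3·0 + 6·3 + 1·2) = (12, 30, 20)
w2 = Kw1 = (4·12 + 2·30 + 3·20; 2·12 + 6·30 + 6·20; 3·12 + 6·30 + 1·20) = (168, 324, 236)
w3 = Kw2 = (2028, 3696, 2684)
The requested component of w3 is 2684.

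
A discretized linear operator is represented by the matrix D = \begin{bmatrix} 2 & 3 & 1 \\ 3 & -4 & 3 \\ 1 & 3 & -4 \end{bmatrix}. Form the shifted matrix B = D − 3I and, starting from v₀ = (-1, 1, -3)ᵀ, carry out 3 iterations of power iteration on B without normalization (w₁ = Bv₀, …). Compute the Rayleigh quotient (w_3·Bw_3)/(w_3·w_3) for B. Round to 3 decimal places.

μ ≈ -10.230

B = D − 3I has rows (-1, 3, 1); (3, -7, 3); (1, 3, -7)
w1 = Bv₀ = ((-1)·(-1) + 3·1 + 1·(-3); 3·(-1) + (-7)·1 + 3·(-3); 1·(-1) + 3·1 + (-7)·(-3)) = (1, -19, 23)
w2 = Bw1 = ((-1)·1 + 3·(-19) + 1·23; 3·1 + (-7)·(-19) + 3·23; 1·1 + 3·(-19) + (-7)·23) = (-35, 205, -217)
w3 = Bw2 = (433, -2191, 2099)
Bw3 = (-4907, 22933, -20833)
w3·Bw3 = -96099401; w3·w3 = 9393771; μ ≈ -96099401/9393771 = -10.230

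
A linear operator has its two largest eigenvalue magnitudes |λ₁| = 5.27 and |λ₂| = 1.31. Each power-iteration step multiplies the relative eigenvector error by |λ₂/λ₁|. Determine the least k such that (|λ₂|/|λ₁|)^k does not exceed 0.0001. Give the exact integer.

7

|λ₂/λ₁| = 1.31/5.27 = 0.24858
Need k ≥ ln(0.0001) / ln(0.24858) = -9.2103 / -1.3920 ≈ 6.617
Smallest integer k satisfying the bound: 7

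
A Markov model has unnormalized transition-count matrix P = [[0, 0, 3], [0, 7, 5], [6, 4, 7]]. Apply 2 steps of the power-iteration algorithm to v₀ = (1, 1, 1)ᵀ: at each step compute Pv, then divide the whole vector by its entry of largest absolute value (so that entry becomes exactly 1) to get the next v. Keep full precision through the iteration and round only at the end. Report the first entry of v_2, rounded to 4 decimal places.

Pv0 = (3.00000, 12.00000, 17.00000); divide by 17.00000 → v1 = (0.17647, 0.70588, 1.00000)
Pv1 = (3.00000, 9.94118, 10.88235); divide by 10.88235 → v2 = (0.27568, 0.91351, 1.00000)
Requested entry of v2: 51/185 = 0.2757

0.2757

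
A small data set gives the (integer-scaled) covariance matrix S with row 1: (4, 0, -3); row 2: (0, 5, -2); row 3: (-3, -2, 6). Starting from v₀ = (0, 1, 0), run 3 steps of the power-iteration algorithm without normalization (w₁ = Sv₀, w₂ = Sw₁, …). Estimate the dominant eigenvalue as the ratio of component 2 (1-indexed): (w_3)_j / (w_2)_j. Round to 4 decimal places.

w1 = Sv₀ = (4·0 + 0·1 + (-3)·0; 0·0 + 5·1 + (-2)·0; (-3)·0 + (-2)·1 + 6·0) = (0, 5, -2)
w2 = Sw1 = (4·0 + 0·5 + (-3)·(-2); 0·0 + 5·5 + (-2)·(-2); (-3)·0 + (-2)·5 + 6·(-2)) = (6, 29, -22)
w3 = Sw2 = (90, 189, -208)
Ratio at component: 189 / 29 = 6.5172

λ ≈ 6.5172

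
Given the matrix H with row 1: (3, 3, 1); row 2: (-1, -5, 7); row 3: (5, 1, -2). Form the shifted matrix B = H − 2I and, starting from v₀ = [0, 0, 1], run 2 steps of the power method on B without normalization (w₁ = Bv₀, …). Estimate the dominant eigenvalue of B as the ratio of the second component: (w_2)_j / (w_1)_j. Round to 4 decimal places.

-11.1429

B = H − 2I has rows (1, 3, 1); (-1, -7, 7); (5, 1, -4)
w1 = Bv₀ = (1, 7, -4)
w2 = Bw1 = (18, -78, 28)
Ratio: -78/7 = -11.1429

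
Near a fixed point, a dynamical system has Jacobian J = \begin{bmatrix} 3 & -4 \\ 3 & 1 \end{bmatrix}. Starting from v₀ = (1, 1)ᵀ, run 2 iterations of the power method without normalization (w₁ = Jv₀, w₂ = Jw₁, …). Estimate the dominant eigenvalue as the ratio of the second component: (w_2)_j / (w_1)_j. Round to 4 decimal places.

w1 = Jv₀ = (3·1 + (-4)·1; 3·1 + 1·1) = (-1, 4)
w2 = Jw1 = (3·(-1) + (-4)·4; 3·(-1) + 1·4) = (-19, 1)
Ratio at component: 1 / 4 = 0.2500

λ ≈ 0.2500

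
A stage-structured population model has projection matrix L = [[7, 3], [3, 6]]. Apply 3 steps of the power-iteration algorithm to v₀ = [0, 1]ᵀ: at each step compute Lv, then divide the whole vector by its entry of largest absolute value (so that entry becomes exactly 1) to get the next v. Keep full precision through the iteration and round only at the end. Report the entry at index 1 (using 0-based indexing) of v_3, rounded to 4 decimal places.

0.9485

Lv0 = (3.00000, 6.00000); divide by 6.00000 → v1 = (0.50000, 1.00000)
Lv1 = (6.50000, 7.50000); divide by 7.50000 → v2 = (0.86667, 1.00000)
Lv2 = (9.06667, 8.60000); divide by 9.06667 → v3 = (1.00000, 0.94853)
Requested entry of v3: 387/408 = 0.9485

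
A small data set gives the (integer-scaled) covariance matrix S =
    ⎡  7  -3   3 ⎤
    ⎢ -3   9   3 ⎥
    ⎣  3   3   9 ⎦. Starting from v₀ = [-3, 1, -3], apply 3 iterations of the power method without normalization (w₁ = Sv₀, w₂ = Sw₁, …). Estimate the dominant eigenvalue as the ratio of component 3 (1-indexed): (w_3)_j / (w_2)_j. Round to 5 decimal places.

11.24390

w1 = Sv₀ = (-33, 9, -33)
w2 = Sw1 = (-357, 81, -369)
w3 = Sw2 = (-3849, 693, -4149)
Ratio at component: -4149 / -369 = 11.24390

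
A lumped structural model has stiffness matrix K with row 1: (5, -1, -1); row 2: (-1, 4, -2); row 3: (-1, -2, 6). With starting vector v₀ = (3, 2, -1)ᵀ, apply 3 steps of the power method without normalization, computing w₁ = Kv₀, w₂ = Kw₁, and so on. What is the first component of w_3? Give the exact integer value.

w1 = Kv₀ = (5·3 + (-1)·2 + (-1)·(-1); (-1)·3 + 4·2 + (-2)·(-1); (-1)·3 + (-2)·2 + 6·(-1)) = (14, 7, -13)
w2 = Kw1 = (5·14 + (-1)·7 + (-1)·(-13); (-1)·14 + 4·7 + (-2)·(-13); (-1)·14 + (-2)·7 + 6·(-13)) = (76, 40, -106)
w3 = Kw2 = (446, 296, -792)
The requested component of w3 is 446.

446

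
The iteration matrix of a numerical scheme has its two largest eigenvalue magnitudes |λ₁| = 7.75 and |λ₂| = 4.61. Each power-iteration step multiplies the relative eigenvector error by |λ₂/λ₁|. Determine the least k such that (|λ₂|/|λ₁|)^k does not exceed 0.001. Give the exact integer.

14

|λ₂/λ₁| = 4.61/7.75 = 0.59484
Need k ≥ ln(0.001) / ln(0.59484) = -6.9078 / -0.5195 ≈ 13.298
Smallest integer k satisfying the bound: 14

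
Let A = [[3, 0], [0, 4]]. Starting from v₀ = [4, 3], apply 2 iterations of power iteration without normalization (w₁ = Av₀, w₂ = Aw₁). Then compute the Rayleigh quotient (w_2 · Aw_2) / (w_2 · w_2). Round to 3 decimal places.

λ ≈ 3.640

w1 = Av₀ = (3·4 + 0·3; 0·4 + 4·3) = (12, 12)
w2 = Aw1 = (3·12 + 0·12; 0·12 + 4·12) = (36, 48)
Aw2 = (108, 192)
w2·Aw2 = 36·108 + 48·192 = 13104; w2·w2 = 36·36 + 48·48 = 3600
λ ≈ 13104/3600 = 3.640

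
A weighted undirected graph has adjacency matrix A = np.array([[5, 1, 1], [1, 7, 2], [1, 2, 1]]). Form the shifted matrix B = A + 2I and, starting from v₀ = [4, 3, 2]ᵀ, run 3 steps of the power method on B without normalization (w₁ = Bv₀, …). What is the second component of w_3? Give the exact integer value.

B = A + 2I has rows (7, 1, 1); (1, 9, 2); (1, 2, 3)
w1 = Bv₀ = (7·4 + 1·3 + 1·2; 1·4 + 9·3 + 2·2; 1·4 + 2·3 + 3·2) = (33, 35, 16)
w2 = Bw1 = (7·33 + 1·35 + 1·16; 1·33 + 9·35 + 2·16; 1·33 + 2·35 + 3·16) = (282, 380, 151)
w3 = Bw2 = (2505, 4004, 1495)
Requested component of w3: 4004

4004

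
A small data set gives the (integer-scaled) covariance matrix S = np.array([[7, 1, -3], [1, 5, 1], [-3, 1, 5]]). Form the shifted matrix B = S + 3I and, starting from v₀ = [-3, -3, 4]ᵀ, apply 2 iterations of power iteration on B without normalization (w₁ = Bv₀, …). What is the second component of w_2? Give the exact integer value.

B = S + 3I has rows (10, 1, -3); (1, 8, 1); (-3, 1, 8)
w1 = Bv₀ = (10·(-3) + 1·(-3) + (-3)·4; 1·(-3) + 8·(-3) + 1·4; (-3)·(-3) + 1·(-3) + 8·4) = (-45, -23, 38)
w2 = Bw1 = (10·(-45) + 1·(-23) + (-3)·38; 1·(-45) + 8·(-23) + 1·38; (-3)·(-45) + 1·(-23) + 8·38) = (-587, -191, 416)
Requested component of w2: -191

-191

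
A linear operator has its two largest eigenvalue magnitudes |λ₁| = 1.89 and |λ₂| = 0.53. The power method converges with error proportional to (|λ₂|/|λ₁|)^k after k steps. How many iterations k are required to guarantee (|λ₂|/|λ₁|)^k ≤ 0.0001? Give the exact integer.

8

|λ₂/λ₁| = 0.53/1.89 = 0.28042
Need k ≥ ln(0.0001) / ln(0.28042) = -9.2103 / -1.2715 ≈ 7.244
Smallest integer k satisfying the bound: 8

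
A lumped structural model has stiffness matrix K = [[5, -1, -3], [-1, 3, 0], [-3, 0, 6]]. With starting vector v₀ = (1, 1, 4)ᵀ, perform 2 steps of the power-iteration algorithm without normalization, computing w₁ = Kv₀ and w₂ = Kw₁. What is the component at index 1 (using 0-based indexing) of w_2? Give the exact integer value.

14

w1 = Kv₀ = (5·1 + (-1)·1 + (-3)·4; (-1)·1 + 3·1 + 0·4; (-3)·1 + 0·1 + 6·4) = (-8, 2, 21)
w2 = Kw1 = (5·(-8) + (-1)·2 + (-3)·21; (-1)·(-8) + 3·2 + 0·21; (-3)·(-8) + 0·2 + 6·21) = (-105, 14, 150)
The requested component of w2 is 14.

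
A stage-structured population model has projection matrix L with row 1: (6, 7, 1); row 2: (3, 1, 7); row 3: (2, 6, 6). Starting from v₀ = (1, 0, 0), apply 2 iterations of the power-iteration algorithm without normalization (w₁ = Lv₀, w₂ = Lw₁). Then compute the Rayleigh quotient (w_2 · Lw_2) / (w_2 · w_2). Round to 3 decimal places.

12.348

w1 = Lv₀ = (6, 3, 2)
w2 = Lw1 = (59, 35, 42)
Lw2 = (641, 506, 580)
w2·Lw2 = 59·641 + 35·506 + 42·580 = 79889; w2·w2 = 59·59 + 35·35 + 42·42 = 6470
λ ≈ 79889/6470 = 12.348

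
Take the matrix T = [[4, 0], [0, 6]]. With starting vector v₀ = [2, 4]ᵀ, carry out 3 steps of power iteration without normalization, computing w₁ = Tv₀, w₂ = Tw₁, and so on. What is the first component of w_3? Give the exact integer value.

w1 = Tv₀ = (4·2 + 0·4; 0·2 + 6·4) = (8, 24)
w2 = Tw1 = (4·8 + 0·24; 0·8 + 6·24) = (32, 144)
w3 = Tw2 = (128, 864)
The requested component of w3 is 128.

128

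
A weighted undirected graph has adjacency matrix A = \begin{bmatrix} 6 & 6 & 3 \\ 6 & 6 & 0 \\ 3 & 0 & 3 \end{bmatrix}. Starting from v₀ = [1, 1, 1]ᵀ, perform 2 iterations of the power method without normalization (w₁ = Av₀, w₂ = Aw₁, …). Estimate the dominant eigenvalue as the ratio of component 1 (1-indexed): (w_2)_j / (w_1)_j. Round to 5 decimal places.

λ ≈ 12.00000

w1 = Av₀ = (6·1 + 6·1 + 3·1; 6·1 + 6·1 + 0·1; 3·1 + 0·1 + 3·1) = (15, 12, 6)
w2 = Aw1 = (6·15 + 6·12 + 3·6; 6·15 + 6·12 + 0·6; 3·15 + 0·12 + 3·6) = (180, 162, 63)
Ratio at component: 180 / 15 = 12.00000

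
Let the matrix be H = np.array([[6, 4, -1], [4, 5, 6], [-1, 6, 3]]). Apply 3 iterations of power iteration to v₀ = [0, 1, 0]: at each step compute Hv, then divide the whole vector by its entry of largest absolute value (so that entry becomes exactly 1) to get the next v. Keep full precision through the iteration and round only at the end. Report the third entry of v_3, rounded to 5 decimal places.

Hv0 = (4.000000, 5.000000, 6.000000); divide by 6.000000 → v1 = (0.666667, 0.833333, 1.000000)
Hv1 = (6.333333, 12.833333, 7.333333); divide by 12.833333 → v2 = (0.493506, 1.000000, 0.571429)
Hv2 = (6.389610, 10.402597, 7.220779); divide by 10.402597 → v3 = (0.614232, 1.000000, 0.694132)
Requested entry of v3: 556/801 = 0.69413

0.69413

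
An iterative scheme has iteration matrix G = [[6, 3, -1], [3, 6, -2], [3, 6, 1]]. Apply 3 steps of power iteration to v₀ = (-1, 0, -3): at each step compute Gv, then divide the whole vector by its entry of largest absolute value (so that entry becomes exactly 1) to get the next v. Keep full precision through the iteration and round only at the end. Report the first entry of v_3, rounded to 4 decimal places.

Gv0 = (-3.00000, 3.00000, -6.00000); divide by -6.00000 → v1 = (0.50000, -0.50000, 1.00000)
Gv1 = (0.50000, -3.50000, -0.50000); divide by -3.50000 → v2 = (-0.14286, 1.00000, 0.14286)
Gv2 = (2.00000, 5.28571, 5.71429); divide by 5.71429 → v3 = (0.35000, 0.92500, 1.00000)
Requested entry of v3: 42/120 = 0.3500

0.3500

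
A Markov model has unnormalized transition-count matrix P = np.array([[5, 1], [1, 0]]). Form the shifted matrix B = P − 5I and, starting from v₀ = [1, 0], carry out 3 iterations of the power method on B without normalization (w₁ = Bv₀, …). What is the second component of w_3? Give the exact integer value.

26

B = P − 5I has rows (0, 1); (1, -5)
w1 = Bv₀ = (0, 1)
w2 = Bw1 = (1, -5)
w3 = Bw2 = (-5, 26)
Requested component of w3: 26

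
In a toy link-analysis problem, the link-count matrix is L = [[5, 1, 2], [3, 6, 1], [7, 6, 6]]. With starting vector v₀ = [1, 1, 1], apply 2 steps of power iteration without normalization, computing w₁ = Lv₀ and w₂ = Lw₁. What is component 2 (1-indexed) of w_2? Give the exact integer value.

103

w1 = Lv₀ = (5·1 + 1·1 + 2·1; 3·1 + 6·1 + 1·1; 7·1 + 6·1 + 6·1) = (8, 10, 19)
w2 = Lw1 = (5·8 + 1·10 + 2·19; 3·8 + 6·10 + 1·19; 7·8 + 6·10 + 6·19) = (88, 103, 230)
The requested component of w2 is 103.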